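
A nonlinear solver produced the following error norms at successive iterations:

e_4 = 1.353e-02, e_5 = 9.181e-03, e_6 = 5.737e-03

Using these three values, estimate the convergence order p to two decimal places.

p ≈ ln(e_6/e_5) / ln(e_5/e_4)
  = ln(5.737e-03/9.181e-03) / ln(9.181e-03/1.353e-02)
  = ln(0.624877) / ln(0.678566)
  = -0.47020 / -0.38777 ≈ 1.21257

1.21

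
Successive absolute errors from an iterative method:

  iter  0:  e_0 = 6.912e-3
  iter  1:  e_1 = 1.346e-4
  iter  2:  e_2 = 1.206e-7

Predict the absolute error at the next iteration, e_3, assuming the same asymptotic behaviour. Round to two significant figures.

4.5e-13

First estimate the order: p ≈ ln(e_2/e_1) / ln(e_1/e_0) = ln(1.206e-7/1.346e-4)/ln(1.346e-4/6.912e-3) = ln(0.000895988)/ln(0.0194734) ≈ 1.7817.
Then e_3 ≈ e_2·(e_2/e_1)^p = 1.206e-7·(0.000895988)^1.7817 = 1.206e-7·3.71464e-06 ≈ 4.48e-13.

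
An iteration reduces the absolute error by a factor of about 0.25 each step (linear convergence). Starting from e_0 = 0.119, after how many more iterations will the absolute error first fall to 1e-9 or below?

After k steps, e_k ≈ 0.119·0.25^k.
Need 0.25^k ≤ 1e-9/0.119 = 8.40336e-09.
k ≥ ln(8.40336e-09)/ln(0.25) = -18.5946/-1.38629 = 13.413.
Smallest integer k = 14.

14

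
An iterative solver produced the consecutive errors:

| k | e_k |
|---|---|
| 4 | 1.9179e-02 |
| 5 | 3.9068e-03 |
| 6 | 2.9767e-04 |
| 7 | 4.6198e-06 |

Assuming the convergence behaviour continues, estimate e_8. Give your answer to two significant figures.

5.5e-9

First estimate the order: p ≈ ln(e_7/e_6) / ln(e_6/e_5) = ln(4.6198e-06/2.9767e-04)/ln(2.9767e-04/3.9068e-03) = ln(0.0155199)/ln(0.0761928) ≈ 1.6180.
Then e_8 ≈ e_7·(e_7/e_6)^p = 4.6198e-06·(0.0155199)^1.6180 = 4.6198e-06·0.00118266 ≈ 5.464e-09.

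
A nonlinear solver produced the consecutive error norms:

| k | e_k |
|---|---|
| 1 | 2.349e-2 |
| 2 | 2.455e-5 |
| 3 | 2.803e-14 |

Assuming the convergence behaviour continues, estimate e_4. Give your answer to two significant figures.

4.2e-41

First estimate the order: p ≈ ln(e_3/e_2) / ln(e_2/e_1) = ln(2.803e-14/2.455e-5)/ln(2.455e-5/2.349e-2) = ln(1.14175e-09)/ln(0.00104513) ≈ 3.0000.
Then e_4 ≈ e_3·(e_3/e_2)^p = 2.803e-14·(1.14175e-09)^3.0000 = 2.803e-14·1.48838e-27 ≈ 4.172e-41.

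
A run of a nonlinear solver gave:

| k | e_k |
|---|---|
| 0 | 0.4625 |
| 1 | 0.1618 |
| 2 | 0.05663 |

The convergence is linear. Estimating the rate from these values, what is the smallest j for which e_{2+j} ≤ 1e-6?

11

Rate ρ ≈ e_2/e_1 = 0.05663/0.1618 = 0.3500.
After j more steps, e_{2+j} ≈ 0.05663·ρ^j; need ρ^j ≤ 1e-6/0.05663 = 1.76585e-05.
j ≥ ln(1.76585e-05)/ln(0.3500) = -10.9443/-1.04982 = 10.425.
So 11 more iterations are needed.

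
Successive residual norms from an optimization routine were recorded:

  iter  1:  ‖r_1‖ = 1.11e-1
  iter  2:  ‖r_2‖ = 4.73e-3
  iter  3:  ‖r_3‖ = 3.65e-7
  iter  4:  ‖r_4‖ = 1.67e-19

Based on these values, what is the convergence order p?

Consecutive ratios: ‖r_4‖/‖r_3‖ = 1.67e-19/3.65e-7 = 4.57534e-13, ‖r_3‖/‖r_2‖ = 3.65e-7/4.73e-3 = 7.7167e-05.
p ≈ ln(4.57534e-13)/ln(7.7167e-05) = -28.4129/-9.4695 ≈ 3.00.
So the convergence is cubic (order 3).

3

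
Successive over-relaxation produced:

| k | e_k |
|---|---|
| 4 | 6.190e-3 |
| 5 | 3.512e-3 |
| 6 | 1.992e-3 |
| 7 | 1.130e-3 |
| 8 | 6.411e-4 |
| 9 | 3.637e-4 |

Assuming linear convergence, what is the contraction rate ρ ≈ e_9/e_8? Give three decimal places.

0.567

ρ ≈ e_9/e_8 = 3.637e-4/6.411e-4 = 0.56731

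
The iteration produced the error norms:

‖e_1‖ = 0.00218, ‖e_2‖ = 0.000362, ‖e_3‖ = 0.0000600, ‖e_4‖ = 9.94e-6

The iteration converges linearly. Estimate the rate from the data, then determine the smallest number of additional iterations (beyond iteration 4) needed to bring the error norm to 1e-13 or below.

11

Rate ρ ≈ ‖e_4‖/‖e_3‖ = 9.94e-6/0.0000600 = 0.1657.
After j more steps, ‖e_{4+j}‖ ≈ 9.94e-6·ρ^j; need ρ^j ≤ 1e-13/9.94e-6 = 1.00604e-08.
j ≥ ln(1.00604e-08)/ln(0.1657) = -18.4147/-1.79758 = 10.244.
So 11 more iterations are needed.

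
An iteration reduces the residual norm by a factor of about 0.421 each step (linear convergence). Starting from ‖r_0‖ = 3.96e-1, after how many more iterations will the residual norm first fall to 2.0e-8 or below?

After k steps, ‖r_k‖ ≈ 3.96e-1·0.421^k.
Need 0.421^k ≤ 2.0e-8/3.96e-1 = 5.05051e-08.
k ≥ ln(5.05051e-08)/ln(0.421) = -16.8012/-0.86512 = 19.421.
Smallest integer k = 20.

20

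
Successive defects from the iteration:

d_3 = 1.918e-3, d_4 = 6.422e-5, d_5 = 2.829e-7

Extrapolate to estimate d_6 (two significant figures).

First estimate the order: p ≈ ln(d_5/d_4) / ln(d_4/d_3) = ln(2.829e-7/6.422e-5)/ln(6.422e-5/1.918e-3) = ln(0.00440517)/ln(0.0334828) ≈ 1.5971.
Then d_6 ≈ d_5·(d_5/d_4)^p = 2.829e-7·(0.00440517)^1.5971 = 2.829e-7·0.000172652 ≈ 4.884e-11.

4.9e-11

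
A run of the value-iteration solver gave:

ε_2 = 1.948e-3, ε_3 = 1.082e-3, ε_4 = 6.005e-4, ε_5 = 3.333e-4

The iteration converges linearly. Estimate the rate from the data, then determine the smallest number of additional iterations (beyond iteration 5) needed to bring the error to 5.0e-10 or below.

Rate ρ ≈ ε_5/ε_4 = 3.333e-4/6.005e-4 = 0.5550.
After j more steps, ε_{5+j} ≈ 3.333e-4·ρ^j; need ρ^j ≤ 5.0e-10/3.333e-4 = 1.50015e-06.
j ≥ ln(1.50015e-06)/ln(0.5550) = -13.4099/-0.58879 = 22.775.
So 23 more iterations are needed.

23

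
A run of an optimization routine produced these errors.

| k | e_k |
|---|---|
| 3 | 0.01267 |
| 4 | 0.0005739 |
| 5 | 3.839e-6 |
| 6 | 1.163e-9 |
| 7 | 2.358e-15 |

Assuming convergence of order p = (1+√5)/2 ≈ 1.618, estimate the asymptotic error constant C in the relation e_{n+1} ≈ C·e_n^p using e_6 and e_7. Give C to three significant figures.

C ≈ e_7 / e_6^1.618
  = 2.358e-15 / (1.163e-9)^1.618
  = 2.358e-15 / 3.50032e-15 ≈ 0.67365

0.674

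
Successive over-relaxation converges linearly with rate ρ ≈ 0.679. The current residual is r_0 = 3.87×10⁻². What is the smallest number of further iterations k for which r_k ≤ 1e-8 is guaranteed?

40

After k steps, r_k ≈ 3.87×10⁻²·0.679^k.
Need 0.679^k ≤ 1e-8/3.87×10⁻² = 2.58398e-07.
k ≥ ln(2.58398e-07)/ln(0.679) = -15.1688/-0.38713 = 39.183.
Smallest integer k = 40.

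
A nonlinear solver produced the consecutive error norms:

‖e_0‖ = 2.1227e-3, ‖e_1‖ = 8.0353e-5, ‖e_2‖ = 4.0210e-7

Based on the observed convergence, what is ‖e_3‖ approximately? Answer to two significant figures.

First estimate the order: p ≈ ln(‖e_2‖/‖e_1‖) / ln(‖e_1‖/‖e_0‖) = ln(4.0210e-7/8.0353e-5)/ln(8.0353e-5/2.1227e-3) = ln(0.00500417)/ln(0.0378541) ≈ 1.6180.
Then ‖e_3‖ ≈ ‖e_2‖·(‖e_2‖/‖e_1‖)^p = 4.0210e-7·(0.00500417)^1.6180 = 4.0210e-7·0.000189461 ≈ 7.618e-11.

7.6e-11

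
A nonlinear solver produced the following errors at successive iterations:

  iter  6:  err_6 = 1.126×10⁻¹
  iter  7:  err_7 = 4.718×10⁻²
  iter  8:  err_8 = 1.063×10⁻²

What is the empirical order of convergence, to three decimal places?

p ≈ ln(err_8/err_7) / ln(err_7/err_6)
  = ln(1.063×10⁻²/4.718×10⁻²) / ln(4.718×10⁻²/1.126×10⁻¹)
  = ln(0.225307) / ln(0.419005)
  = -1.490291 / -0.869872 ≈ 1.713230

1.713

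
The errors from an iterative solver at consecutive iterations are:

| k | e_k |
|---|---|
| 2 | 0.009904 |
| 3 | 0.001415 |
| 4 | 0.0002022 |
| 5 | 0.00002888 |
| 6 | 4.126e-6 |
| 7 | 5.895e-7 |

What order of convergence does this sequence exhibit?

Consecutive ratios: e_7/e_6 = 5.895e-7/4.126e-6 = 0.142874, e_6/e_5 = 4.126e-6/0.00002888 = 0.142867.
p ≈ ln(0.142874)/ln(0.142867) = -1.9458/-1.9458 ≈ 1.00.
So the convergence is linear (order 1).

1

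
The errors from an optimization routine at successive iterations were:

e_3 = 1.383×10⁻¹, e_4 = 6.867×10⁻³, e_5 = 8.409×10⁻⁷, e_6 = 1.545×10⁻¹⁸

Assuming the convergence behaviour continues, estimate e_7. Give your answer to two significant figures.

First estimate the order: p ≈ ln(e_6/e_5) / ln(e_5/e_4) = ln(1.545×10⁻¹⁸/8.409×10⁻⁷)/ln(8.409×10⁻⁷/6.867×10⁻³) = ln(1.83732e-12)/ln(0.000122455) ≈ 2.9999.
Then e_7 ≈ e_6·(e_6/e_5)^p = 1.545×10⁻¹⁸·(1.83732e-12)^2.9999 = 1.545×10⁻¹⁸·6.21911e-36 ≈ 9.609e-54.

9.6e-54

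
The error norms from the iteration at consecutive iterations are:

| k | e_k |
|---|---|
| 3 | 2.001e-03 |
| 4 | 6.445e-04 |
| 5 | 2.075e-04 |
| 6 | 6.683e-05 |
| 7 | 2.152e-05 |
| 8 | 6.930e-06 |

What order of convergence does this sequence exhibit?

Consecutive ratios: e_8/e_7 = 6.930e-06/2.152e-05 = 0.322026, e_7/e_6 = 2.152e-05/6.683e-05 = 0.322011.
p ≈ ln(0.322026)/ln(0.322011) = -1.1331/-1.1332 ≈ 1.00.
So the convergence is linear (order 1).

1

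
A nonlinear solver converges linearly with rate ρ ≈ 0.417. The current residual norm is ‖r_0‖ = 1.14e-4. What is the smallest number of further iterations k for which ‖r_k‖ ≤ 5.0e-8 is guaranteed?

After k steps, ‖r_k‖ ≈ 1.14e-4·0.417^k.
Need 0.417^k ≤ 5.0e-8/1.14e-4 = 0.000438596.
k ≥ ln(0.000438596)/ln(0.417) = -7.7319/-0.87467 = 8.840.
Smallest integer k = 9.

9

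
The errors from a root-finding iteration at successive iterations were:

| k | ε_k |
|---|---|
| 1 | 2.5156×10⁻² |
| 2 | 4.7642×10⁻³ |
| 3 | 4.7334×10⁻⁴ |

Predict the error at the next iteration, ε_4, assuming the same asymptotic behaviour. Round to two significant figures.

1.9e-5

First estimate the order: p ≈ ln(ε_3/ε_2) / ln(ε_2/ε_1) = ln(4.7334×10⁻⁴/4.7642×10⁻³)/ln(4.7642×10⁻³/2.5156×10⁻²) = ln(0.0993535)/ln(0.189386) ≈ 1.3877.
Then ε_4 ≈ ε_3·(ε_3/ε_2)^p = 4.7334×10⁻⁴·(0.0993535)^1.3877 = 4.7334×10⁻⁴·0.0405874 ≈ 1.921e-05.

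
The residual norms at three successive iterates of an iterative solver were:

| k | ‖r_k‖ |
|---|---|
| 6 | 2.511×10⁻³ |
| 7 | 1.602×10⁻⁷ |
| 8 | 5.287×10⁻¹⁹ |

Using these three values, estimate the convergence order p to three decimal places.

2.737

p ≈ ln(‖r_8‖/‖r_7‖) / ln(‖r_7‖/‖r_6‖)
  = ln(5.287×10⁻¹⁹/1.602×10⁻⁷) / ln(1.602×10⁻⁷/2.511×10⁻³)
  = ln(3.30025e-12) / ln(6.37993e-05)
  = -26.437023 / -9.659768 ≈ 2.736818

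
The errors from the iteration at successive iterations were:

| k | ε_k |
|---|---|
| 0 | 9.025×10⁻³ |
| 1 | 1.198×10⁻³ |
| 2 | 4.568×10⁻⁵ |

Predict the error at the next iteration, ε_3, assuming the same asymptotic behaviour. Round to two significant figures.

2.3e-7

First estimate the order: p ≈ ln(ε_2/ε_1) / ln(ε_1/ε_0) = ln(4.568×10⁻⁵/1.198×10⁻³)/ln(1.198×10⁻³/9.025×10⁻³) = ln(0.0381302)/ln(0.132742) ≈ 1.6177.
Then ε_3 ≈ ε_2·(ε_2/ε_1)^p = 4.568×10⁻⁵·(0.0381302)^1.6177 = 4.568×10⁻⁵·0.00506896 ≈ 2.316e-07.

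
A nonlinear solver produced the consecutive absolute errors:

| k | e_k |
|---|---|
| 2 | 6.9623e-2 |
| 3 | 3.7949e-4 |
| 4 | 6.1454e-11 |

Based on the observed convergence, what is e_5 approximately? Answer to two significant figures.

2.6e-31

First estimate the order: p ≈ ln(e_4/e_3) / ln(e_3/e_2) = ln(6.1454e-11/3.7949e-4)/ln(3.7949e-4/6.9623e-2) = ln(1.61938e-07)/ln(0.00545064) ≈ 3.0000.
Then e_5 ≈ e_4·(e_4/e_3)^p = 6.1454e-11·(1.61938e-07)^3.0000 = 6.1454e-11·4.24665e-21 ≈ 2.61e-31.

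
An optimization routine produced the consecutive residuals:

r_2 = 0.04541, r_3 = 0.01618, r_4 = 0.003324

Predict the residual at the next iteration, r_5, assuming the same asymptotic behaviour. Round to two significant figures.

2.9e-4

First estimate the order: p ≈ ln(r_4/r_3) / ln(r_3/r_2) = ln(0.003324/0.01618)/ln(0.01618/0.04541) = ln(0.205439)/ln(0.356309) ≈ 1.5336.
Then r_5 ≈ r_4·(r_4/r_3)^p = 0.003324·(0.205439)^1.5336 = 0.003324·0.0882939 ≈ 0.0002935.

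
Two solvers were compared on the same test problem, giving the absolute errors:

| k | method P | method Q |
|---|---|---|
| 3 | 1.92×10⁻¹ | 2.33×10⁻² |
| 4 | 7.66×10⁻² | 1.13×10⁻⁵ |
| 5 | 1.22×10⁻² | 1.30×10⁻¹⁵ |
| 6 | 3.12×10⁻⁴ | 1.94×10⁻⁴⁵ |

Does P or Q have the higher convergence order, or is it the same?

Q

Method P: p ≈ ln(3.12×10⁻⁴/1.22×10⁻²)/ln(1.22×10⁻²/7.66×10⁻²) ≈ 2.00.
Method Q: p ≈ ln(1.94×10⁻⁴⁵/1.30×10⁻¹⁵)/ln(1.30×10⁻¹⁵/1.13×10⁻⁵) ≈ 3.00.
Method Q has the higher order (≈3.0 vs ≈2.0).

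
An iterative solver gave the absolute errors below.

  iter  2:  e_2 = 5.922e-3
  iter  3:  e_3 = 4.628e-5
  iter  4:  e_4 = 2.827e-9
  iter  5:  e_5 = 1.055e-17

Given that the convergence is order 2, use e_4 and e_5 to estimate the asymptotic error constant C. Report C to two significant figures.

1.3

C ≈ e_5 / e_4^2
  = 1.055e-17 / (2.827e-9)^2
  = 1.055e-17 / 7.99193e-18 ≈ 1.3201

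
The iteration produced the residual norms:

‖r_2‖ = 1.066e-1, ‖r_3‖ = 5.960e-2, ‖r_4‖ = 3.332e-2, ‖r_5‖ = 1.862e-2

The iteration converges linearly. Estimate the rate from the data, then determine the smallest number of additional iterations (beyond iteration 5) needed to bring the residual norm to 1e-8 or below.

Rate ρ ≈ ‖r_5‖/‖r_4‖ = 1.862e-2/3.332e-2 = 0.5588.
After j more steps, ‖r_{5+j}‖ ≈ 1.862e-2·ρ^j; need ρ^j ≤ 1e-8/1.862e-2 = 5.37057e-07.
j ≥ ln(5.37057e-07)/ln(0.5588) = -14.4372/-0.58196 = 24.808.
So 25 more iterations are needed.

25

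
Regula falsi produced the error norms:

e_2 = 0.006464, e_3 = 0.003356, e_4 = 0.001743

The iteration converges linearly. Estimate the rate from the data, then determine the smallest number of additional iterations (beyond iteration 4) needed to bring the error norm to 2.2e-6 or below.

Rate ρ ≈ e_4/e_3 = 0.001743/0.003356 = 0.5194.
After j more steps, e_{4+j} ≈ 0.001743·ρ^j; need ρ^j ≤ 2.2e-6/0.001743 = 0.00126219.
j ≥ ln(0.00126219)/ln(0.5194) = -6.6749/-0.65508 = 10.189.
So 11 more iterations are needed.

11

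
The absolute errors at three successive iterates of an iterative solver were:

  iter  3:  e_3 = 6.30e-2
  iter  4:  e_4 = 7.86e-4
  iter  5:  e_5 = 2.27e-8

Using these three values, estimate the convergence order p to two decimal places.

p ≈ ln(e_5/e_4) / ln(e_4/e_3)
  = ln(2.27e-8/7.86e-4) / ln(7.86e-4/6.30e-2)
  = ln(2.88804e-05) / ln(0.0124762)
  = -10.45235 / -4.38393 ≈ 2.38424

2.38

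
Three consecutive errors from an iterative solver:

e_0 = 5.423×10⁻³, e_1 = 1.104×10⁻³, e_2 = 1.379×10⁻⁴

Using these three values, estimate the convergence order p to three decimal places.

p ≈ ln(e_2/e_1) / ln(e_1/e_0)
  = ln(1.379×10⁻⁴/1.104×10⁻³) / ln(1.104×10⁻³/5.423×10⁻³)
  = ln(0.124909) / ln(0.203577)
  = -2.080170 / -1.591711 ≈ 1.306877

1.307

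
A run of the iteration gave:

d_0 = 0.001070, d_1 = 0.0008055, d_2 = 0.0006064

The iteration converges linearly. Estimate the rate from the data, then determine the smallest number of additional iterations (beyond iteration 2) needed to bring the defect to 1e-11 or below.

Rate ρ ≈ d_2/d_1 = 0.0006064/0.0008055 = 0.7528.
After j more steps, d_{2+j} ≈ 0.0006064·ρ^j; need ρ^j ≤ 1e-11/0.0006064 = 1.64908e-08.
j ≥ ln(1.64908e-08)/ln(0.7528) = -17.9205/-0.28396 = 63.109.
So 64 more iterations are needed.

64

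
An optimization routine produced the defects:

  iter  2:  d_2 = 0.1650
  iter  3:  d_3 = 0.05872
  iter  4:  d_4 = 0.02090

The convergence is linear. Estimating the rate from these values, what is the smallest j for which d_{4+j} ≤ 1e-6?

10

Rate ρ ≈ d_4/d_3 = 0.02090/0.05872 = 0.3559.
After j more steps, d_{4+j} ≈ 0.02090·ρ^j; need ρ^j ≤ 1e-6/0.02090 = 4.78469e-05.
j ≥ ln(4.78469e-05)/ln(0.3559) = -9.9475/-1.03311 = 9.629.
So 10 more iterations are needed.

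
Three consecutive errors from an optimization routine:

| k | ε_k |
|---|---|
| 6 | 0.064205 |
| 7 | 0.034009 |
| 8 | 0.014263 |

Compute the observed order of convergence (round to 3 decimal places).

1.367

p ≈ ln(ε_8/ε_7) / ln(ε_7/ε_6)
  = ln(0.014263/0.034009) / ln(0.034009/0.064205)
  = ln(0.419389) / ln(0.529694)
  = -0.868956 / -0.635456 ≈ 1.367453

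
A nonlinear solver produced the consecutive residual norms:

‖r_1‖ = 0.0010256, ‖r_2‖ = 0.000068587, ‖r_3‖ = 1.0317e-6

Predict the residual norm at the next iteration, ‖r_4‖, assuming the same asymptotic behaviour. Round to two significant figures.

First estimate the order: p ≈ ln(‖r_3‖/‖r_2‖) / ln(‖r_2‖/‖r_1‖) = ln(1.0317e-6/0.000068587)/ln(0.000068587/0.0010256) = ln(0.0150422)/ln(0.066875) ≈ 1.5516.
Then ‖r_4‖ ≈ ‖r_3‖·(‖r_3‖/‖r_2‖)^p = 1.0317e-6·(0.0150422)^1.5516 = 1.0317e-6·0.00148565 ≈ 1.533e-09.

1.5e-9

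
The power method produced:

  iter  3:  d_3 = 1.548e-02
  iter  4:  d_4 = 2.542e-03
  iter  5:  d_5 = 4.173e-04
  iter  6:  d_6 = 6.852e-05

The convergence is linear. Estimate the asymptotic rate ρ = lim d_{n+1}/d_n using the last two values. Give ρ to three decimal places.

ρ ≈ d_6/d_5 = 6.852e-05/4.173e-04 = 0.16420

0.164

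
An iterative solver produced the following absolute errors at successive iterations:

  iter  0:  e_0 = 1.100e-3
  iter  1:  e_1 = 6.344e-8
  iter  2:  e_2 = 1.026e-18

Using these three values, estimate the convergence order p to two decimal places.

2.55

p ≈ ln(e_2/e_1) / ln(e_1/e_0)
  = ln(1.026e-18/6.344e-8) / ln(6.344e-8/1.100e-3)
  = ln(1.61728e-11) / ln(5.76727e-05)
  = -24.84769 / -9.76073 ≈ 2.54568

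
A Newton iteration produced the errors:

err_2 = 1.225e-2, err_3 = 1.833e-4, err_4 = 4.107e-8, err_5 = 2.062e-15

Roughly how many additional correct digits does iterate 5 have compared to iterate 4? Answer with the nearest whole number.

Digits gained ≈ log₁₀(err_4/err_5) = log₁₀(4.107e-8/2.062e-15) = log₁₀(1.99176e+07) ≈ 7.299.

7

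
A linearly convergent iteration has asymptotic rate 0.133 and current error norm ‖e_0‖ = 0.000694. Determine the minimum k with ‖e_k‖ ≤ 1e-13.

After k steps, ‖e_k‖ ≈ 0.000694·0.133^k.
Need 0.133^k ≤ 1e-13/0.000694 = 1.44092e-10.
k ≥ ln(1.44092e-10)/ln(0.133) = -22.6606/-2.01741 = 11.233.
Smallest integer k = 12.

12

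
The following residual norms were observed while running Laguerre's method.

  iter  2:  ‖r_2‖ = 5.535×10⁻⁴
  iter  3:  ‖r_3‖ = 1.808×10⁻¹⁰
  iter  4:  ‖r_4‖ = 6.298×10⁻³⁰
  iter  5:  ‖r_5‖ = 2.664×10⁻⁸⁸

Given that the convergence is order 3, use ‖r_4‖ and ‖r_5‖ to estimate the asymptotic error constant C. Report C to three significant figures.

C ≈ ‖r_5‖ / ‖r_4‖^3
  = 2.664×10⁻⁸⁸ / (6.298×10⁻³⁰)^3
  = 2.664×10⁻⁸⁸ / 2.49809e-88 ≈ 1.0664

1.07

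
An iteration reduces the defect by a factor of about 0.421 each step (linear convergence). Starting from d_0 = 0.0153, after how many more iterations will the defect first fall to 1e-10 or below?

After k steps, d_k ≈ 0.0153·0.421^k.
Need 0.421^k ≤ 1e-10/0.0153 = 6.53595e-09.
k ≥ ln(6.53595e-09)/ln(0.421) = -18.8459/-0.86512 = 21.784.
Smallest integer k = 22.

22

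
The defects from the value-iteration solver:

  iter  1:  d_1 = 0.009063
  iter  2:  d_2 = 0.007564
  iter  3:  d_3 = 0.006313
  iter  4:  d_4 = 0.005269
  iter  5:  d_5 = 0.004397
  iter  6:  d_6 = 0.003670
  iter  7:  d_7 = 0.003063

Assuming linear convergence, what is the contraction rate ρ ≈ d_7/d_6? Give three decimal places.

ρ ≈ d_7/d_6 = 0.003063/0.003670 = 0.83460

0.835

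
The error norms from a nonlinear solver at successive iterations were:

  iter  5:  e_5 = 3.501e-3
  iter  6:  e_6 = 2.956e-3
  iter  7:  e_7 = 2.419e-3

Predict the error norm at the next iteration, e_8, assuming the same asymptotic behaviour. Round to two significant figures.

1.9e-3

First estimate the order: p ≈ ln(e_7/e_6) / ln(e_6/e_5) = ln(2.419e-3/2.956e-3)/ln(2.956e-3/3.501e-3) = ln(0.818336)/ln(0.84433) ≈ 1.1848.
Then e_8 ≈ e_7·(e_7/e_6)^p = 2.419e-3·(0.818336)^1.1848 = 2.419e-3·0.788572 ≈ 0.001908.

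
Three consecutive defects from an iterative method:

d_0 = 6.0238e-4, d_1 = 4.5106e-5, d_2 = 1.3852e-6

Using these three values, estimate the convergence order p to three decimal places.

1.344

p ≈ ln(d_2/d_1) / ln(d_1/d_0)
  = ln(1.3852e-6/4.5106e-5) / ln(4.5106e-5/6.0238e-4)
  = ln(0.0307099) / ln(0.0748796)
  = -3.483170 / -2.591874 ≈ 1.343881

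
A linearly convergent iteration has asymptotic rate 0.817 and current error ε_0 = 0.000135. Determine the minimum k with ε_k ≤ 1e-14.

116

After k steps, ε_k ≈ 0.000135·0.817^k.
Need 0.817^k ≤ 1e-14/0.000135 = 7.40741e-11.
k ≥ ln(7.40741e-11)/ln(0.817) = -23.3260/-0.20212 = 115.407.
Smallest integer k = 116.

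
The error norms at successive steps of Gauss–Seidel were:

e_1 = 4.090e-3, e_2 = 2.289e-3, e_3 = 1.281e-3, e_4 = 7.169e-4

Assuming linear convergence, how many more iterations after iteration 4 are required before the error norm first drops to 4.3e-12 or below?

Rate ρ ≈ e_4/e_3 = 7.169e-4/1.281e-3 = 0.5596.
After j more steps, e_{4+j} ≈ 7.169e-4·ρ^j; need ρ^j ≤ 4.3e-12/7.169e-4 = 5.99805e-09.
j ≥ ln(5.99805e-09)/ln(0.5596) = -18.9318/-0.58053 = 32.611.
So 33 more iterations are needed.

33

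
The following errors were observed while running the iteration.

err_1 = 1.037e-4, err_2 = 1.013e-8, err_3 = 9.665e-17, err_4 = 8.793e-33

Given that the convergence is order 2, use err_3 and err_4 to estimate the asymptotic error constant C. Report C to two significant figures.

0.94

C ≈ err_4 / err_3^2
  = 8.793e-33 / (9.665e-17)^2
  = 8.793e-33 / 9.34122e-33 ≈ 0.94131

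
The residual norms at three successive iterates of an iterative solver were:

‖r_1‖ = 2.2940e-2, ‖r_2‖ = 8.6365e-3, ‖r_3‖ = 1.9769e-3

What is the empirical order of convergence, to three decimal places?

1.509

p ≈ ln(‖r_3‖/‖r_2‖) / ln(‖r_2‖/‖r_1‖)
  = ln(1.9769e-3/8.6365e-3) / ln(8.6365e-3/2.2940e-2)
  = ln(0.228901) / ln(0.376482)
  = -1.474466 / -0.976885 ≈ 1.509355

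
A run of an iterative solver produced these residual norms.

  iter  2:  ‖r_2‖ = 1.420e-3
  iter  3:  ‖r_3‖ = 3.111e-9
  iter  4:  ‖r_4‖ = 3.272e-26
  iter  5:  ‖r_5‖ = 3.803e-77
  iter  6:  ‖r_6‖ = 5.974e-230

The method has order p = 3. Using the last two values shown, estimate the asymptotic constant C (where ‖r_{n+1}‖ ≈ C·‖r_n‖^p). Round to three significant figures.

C ≈ ‖r_6‖ / ‖r_5‖^3
  = 5.974e-230 / (3.803e-77)^3
  = 5.974e-230 / 5.50021e-230 ≈ 1.0861

1.09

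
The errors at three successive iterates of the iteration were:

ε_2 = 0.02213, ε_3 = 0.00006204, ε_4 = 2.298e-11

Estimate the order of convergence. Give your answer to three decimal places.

2.520

p ≈ ln(ε_4/ε_3) / ln(ε_3/ε_2)
  = ln(2.298e-11/0.00006204) / ln(0.00006204/0.02213)
  = ln(3.70406e-07) / ln(0.00280343)
  = -14.808666 / -5.876912 ≈ 2.519804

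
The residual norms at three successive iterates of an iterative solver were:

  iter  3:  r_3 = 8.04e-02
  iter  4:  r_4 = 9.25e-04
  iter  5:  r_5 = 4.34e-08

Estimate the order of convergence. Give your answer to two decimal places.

2.23

p ≈ ln(r_5/r_4) / ln(r_4/r_3)
  = ln(4.34e-08/9.25e-04) / ln(9.25e-04/8.04e-02)
  = ln(4.69189e-05) / ln(0.011505)
  = -9.96709 / -4.46497 ≈ 2.23229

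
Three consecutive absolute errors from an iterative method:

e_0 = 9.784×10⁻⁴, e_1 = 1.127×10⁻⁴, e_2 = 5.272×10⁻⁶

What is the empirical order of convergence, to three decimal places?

p ≈ ln(e_2/e_1) / ln(e_1/e_0)
  = ln(5.272×10⁻⁶/1.127×10⁻⁴) / ln(1.127×10⁻⁴/9.784×10⁻⁴)
  = ln(0.0467791) / ln(0.115188)
  = -3.062319 / -2.161190 ≈ 1.416960

1.417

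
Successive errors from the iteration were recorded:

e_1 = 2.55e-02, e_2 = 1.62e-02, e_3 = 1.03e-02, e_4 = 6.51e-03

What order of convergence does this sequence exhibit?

1

Consecutive ratios: e_4/e_3 = 6.51e-03/1.03e-02 = 0.632039, e_3/e_2 = 1.03e-02/1.62e-02 = 0.635802.
p ≈ ln(0.632039)/ln(0.635802) = -0.4588/-0.4529 ≈ 1.01.
So the convergence is linear (order 1).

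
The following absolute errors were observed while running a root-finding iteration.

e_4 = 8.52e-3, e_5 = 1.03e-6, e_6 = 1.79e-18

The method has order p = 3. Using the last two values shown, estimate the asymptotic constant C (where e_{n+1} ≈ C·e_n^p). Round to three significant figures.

1.64

C ≈ e_6 / e_5^3
  = 1.79e-18 / (1.03e-6)^3
  = 1.79e-18 / 1.09273e-18 ≈ 1.6381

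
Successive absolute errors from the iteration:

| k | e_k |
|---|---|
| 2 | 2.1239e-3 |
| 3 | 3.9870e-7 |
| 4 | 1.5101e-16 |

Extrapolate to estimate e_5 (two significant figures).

2.3e-40

First estimate the order: p ≈ ln(e_4/e_3) / ln(e_3/e_2) = ln(1.5101e-16/3.9870e-7)/ln(3.9870e-7/2.1239e-3) = ln(3.78756e-10)/ln(0.000187721) ≈ 2.5283.
Then e_5 ≈ e_4·(e_4/e_3)^p = 1.5101e-16·(3.78756e-10)^2.5283 = 1.5101e-16·1.51101e-24 ≈ 2.282e-40.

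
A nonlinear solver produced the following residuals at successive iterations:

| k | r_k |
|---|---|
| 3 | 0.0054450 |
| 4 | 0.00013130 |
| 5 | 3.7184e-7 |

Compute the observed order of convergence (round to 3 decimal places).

p ≈ ln(r_5/r_4) / ln(r_4/r_3)
  = ln(3.7184e-7/0.00013130) / ln(0.00013130/0.0054450)
  = ln(0.00283199) / ln(0.0241139)
  = -5.866776 / -3.724967 ≈ 1.574987

1.575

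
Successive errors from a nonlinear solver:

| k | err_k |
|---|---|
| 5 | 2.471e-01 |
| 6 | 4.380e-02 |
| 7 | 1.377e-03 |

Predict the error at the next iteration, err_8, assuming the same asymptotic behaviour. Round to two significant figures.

1.4e-6

First estimate the order: p ≈ ln(err_7/err_6) / ln(err_6/err_5) = ln(1.377e-03/4.380e-02)/ln(4.380e-02/2.471e-01) = ln(0.0314384)/ln(0.177256) ≈ 1.9997.
Then err_8 ≈ err_7·(err_7/err_6)^p = 1.377e-03·(0.0314384)^1.9997 = 1.377e-03·0.000989399 ≈ 1.362e-06.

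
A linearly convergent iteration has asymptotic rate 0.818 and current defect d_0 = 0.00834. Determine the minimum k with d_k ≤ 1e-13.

126

After k steps, d_k ≈ 0.00834·0.818^k.
Need 0.818^k ≤ 1e-13/0.00834 = 1.19904e-11.
k ≥ ln(1.19904e-11)/ln(0.818) = -25.1469/-0.20089 = 125.177.
Smallest integer k = 126.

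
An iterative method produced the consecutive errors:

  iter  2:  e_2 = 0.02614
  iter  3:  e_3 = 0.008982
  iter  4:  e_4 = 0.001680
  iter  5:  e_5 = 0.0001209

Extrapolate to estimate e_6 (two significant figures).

First estimate the order: p ≈ ln(e_5/e_4) / ln(e_4/e_3) = ln(0.0001209/0.001680)/ln(0.001680/0.008982) = ln(0.0719643)/ln(0.187041) ≈ 1.5698.
Then e_6 ≈ e_5·(e_5/e_4)^p = 0.0001209·(0.0719643)^1.5698 = 0.0001209·0.0160658 ≈ 1.942e-06.

1.9e-6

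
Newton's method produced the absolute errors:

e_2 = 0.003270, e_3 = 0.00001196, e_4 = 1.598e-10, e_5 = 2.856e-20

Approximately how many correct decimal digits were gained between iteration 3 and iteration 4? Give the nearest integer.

5

Digits gained ≈ log₁₀(e_3/e_4) = log₁₀(0.00001196/1.598e-10) = log₁₀(74843.6) ≈ 4.874.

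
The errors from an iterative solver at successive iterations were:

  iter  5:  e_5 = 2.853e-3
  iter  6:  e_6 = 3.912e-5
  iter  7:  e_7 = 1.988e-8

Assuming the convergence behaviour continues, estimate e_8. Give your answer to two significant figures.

3.0e-14

First estimate the order: p ≈ ln(e_7/e_6) / ln(e_6/e_5) = ln(1.988e-8/3.912e-5)/ln(3.912e-5/2.853e-3) = ln(0.00050818)/ln(0.0137119) ≈ 1.7682.
Then e_8 ≈ e_7·(e_7/e_6)^p = 1.988e-8·(0.00050818)^1.7682 = 1.988e-8·1.49824e-06 ≈ 2.979e-14.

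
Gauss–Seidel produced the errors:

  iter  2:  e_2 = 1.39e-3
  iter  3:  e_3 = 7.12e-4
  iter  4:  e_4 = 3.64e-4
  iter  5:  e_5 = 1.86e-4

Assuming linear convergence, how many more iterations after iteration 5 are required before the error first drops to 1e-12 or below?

Rate ρ ≈ e_5/e_4 = 1.86e-4/3.64e-4 = 0.5110.
After j more steps, e_{5+j} ≈ 1.86e-4·ρ^j; need ρ^j ≤ 1e-12/1.86e-4 = 5.37634e-09.
j ≥ ln(5.37634e-09)/ln(0.5110) = -19.0413/-0.67139 = 28.361.
So 29 more iterations are needed.

29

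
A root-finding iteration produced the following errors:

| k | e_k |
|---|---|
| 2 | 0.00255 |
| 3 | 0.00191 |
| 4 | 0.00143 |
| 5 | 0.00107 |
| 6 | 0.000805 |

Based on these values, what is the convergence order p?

1

Consecutive ratios: e_6/e_5 = 0.000805/0.00107 = 0.752336, e_5/e_4 = 0.00107/0.00143 = 0.748252.
p ≈ ln(0.752336)/ln(0.748252) = -0.2846/-0.2900 ≈ 0.98.
So the convergence is linear (order 1).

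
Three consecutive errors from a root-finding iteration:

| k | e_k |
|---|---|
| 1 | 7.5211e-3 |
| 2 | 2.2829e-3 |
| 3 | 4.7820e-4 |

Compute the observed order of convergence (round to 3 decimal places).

p ≈ ln(e_3/e_2) / ln(e_2/e_1)
  = ln(4.7820e-4/2.2829e-3) / ln(2.2829e-3/7.5211e-3)
  = ln(0.20947) / ln(0.303533)
  = -1.563175 / -1.192265 ≈ 1.311097

1.311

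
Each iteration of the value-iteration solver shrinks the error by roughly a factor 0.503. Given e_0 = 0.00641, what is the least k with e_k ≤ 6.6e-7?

After k steps, e_k ≈ 0.00641·0.503^k.
Need 0.503^k ≤ 6.6e-7/0.00641 = 0.000102964.
k ≥ ln(0.000102964)/ln(0.503) = -9.1811/-0.68717 = 13.361.
Smallest integer k = 14.

14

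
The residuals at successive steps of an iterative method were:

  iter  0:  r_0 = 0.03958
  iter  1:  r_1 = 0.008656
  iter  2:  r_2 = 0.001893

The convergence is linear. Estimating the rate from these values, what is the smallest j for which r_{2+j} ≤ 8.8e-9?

Rate ρ ≈ r_2/r_1 = 0.001893/0.008656 = 0.2187.
After j more steps, r_{2+j} ≈ 0.001893·ρ^j; need ρ^j ≤ 8.8e-9/0.001893 = 4.64871e-06.
j ≥ ln(4.64871e-06)/ln(0.2187) = -12.2789/-1.52005 = 8.078.
So 9 more iterations are needed.

9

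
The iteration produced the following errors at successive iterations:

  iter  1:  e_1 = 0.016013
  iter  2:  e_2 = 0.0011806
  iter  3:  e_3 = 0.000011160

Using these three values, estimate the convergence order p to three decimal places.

p ≈ ln(e_3/e_2) / ln(e_2/e_1)
  = ln(0.000011160/0.0011806) / ln(0.0011806/0.016013)
  = ln(0.00945282) / ln(0.0737276)
  = -4.661442 / -2.607378 ≈ 1.787789

1.788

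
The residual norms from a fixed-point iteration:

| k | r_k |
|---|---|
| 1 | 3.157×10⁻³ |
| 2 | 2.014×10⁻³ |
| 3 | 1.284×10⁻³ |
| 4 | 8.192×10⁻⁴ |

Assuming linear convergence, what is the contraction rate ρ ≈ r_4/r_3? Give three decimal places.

ρ ≈ r_4/r_3 = 8.192×10⁻⁴/1.284×10⁻³ = 0.63801

0.638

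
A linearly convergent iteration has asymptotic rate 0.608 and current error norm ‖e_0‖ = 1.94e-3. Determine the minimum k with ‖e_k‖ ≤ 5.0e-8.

After k steps, ‖e_k‖ ≈ 1.94e-3·0.608^k.
Need 0.608^k ≤ 5.0e-8/1.94e-3 = 2.57732e-05.
k ≥ ln(2.57732e-05)/ln(0.608) = -10.5662/-0.49758 = 21.235.
Smallest integer k = 22.

22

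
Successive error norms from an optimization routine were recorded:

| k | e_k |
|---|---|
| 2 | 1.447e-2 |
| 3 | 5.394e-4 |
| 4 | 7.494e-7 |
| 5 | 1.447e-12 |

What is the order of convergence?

Consecutive ratios: e_5/e_4 = 1.447e-12/7.494e-7 = 1.93088e-06, e_4/e_3 = 7.494e-7/5.394e-4 = 0.00138932.
p ≈ ln(1.93088e-06)/ln(0.00138932) = -13.1575/-6.5789 ≈ 2.00.
So the convergence is quadratic (order 2).

2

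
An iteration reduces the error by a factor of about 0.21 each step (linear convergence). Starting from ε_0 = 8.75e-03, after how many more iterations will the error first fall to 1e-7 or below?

After k steps, ε_k ≈ 8.75e-03·0.21^k.
Need 0.21^k ≤ 1e-7/8.75e-03 = 1.14286e-05.
k ≥ ln(1.14286e-05)/ln(0.21) = -11.3794/-1.56065 = 7.291.
Smallest integer k = 8.

8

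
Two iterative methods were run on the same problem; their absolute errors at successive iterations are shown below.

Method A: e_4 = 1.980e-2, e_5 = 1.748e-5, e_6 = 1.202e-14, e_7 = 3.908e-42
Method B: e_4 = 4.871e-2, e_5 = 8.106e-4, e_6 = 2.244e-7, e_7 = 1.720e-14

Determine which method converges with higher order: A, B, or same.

Method A: p ≈ ln(3.908e-42/1.202e-14)/ln(1.202e-14/1.748e-5) ≈ 3.00.
Method B: p ≈ ln(1.720e-14/2.244e-7)/ln(2.244e-7/8.106e-4) ≈ 2.00.
Method A has the higher order (≈3.0 vs ≈2.0).

A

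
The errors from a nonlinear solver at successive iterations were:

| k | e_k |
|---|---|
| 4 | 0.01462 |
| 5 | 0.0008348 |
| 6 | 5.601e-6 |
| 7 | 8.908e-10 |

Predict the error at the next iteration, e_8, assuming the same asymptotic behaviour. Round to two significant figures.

First estimate the order: p ≈ ln(e_7/e_6) / ln(e_6/e_5) = ln(8.908e-10/5.601e-6)/ln(5.601e-6/0.0008348) = ln(0.000159043)/ln(0.00670939) ≈ 1.7478.
Then e_8 ≈ e_7·(e_7/e_6)^p = 8.908e-10·(0.000159043)^1.7478 = 8.908e-10·2.29619e-07 ≈ 2.045e-16.

2.0e-16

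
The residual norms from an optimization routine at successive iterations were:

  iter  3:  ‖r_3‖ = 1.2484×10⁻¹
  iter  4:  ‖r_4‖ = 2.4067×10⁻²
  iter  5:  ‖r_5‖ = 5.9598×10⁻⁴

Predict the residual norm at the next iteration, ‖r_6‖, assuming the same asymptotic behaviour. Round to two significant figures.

First estimate the order: p ≈ ln(‖r_5‖/‖r_4‖) / ln(‖r_4‖/‖r_3‖) = ln(5.9598×10⁻⁴/2.4067×10⁻²)/ln(2.4067×10⁻²/1.2484×10⁻¹) = ln(0.0247634)/ln(0.192783) ≈ 2.2466.
Then ‖r_6‖ ≈ ‖r_5‖·(‖r_5‖/‖r_4‖)^p = 5.9598×10⁻⁴·(0.0247634)^2.2466 = 5.9598×10⁻⁴·0.00024634 ≈ 1.468e-07.

1.5e-7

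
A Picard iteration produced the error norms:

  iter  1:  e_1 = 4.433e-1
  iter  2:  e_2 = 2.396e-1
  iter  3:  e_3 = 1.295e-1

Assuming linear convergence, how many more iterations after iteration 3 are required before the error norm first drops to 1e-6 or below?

20

Rate ρ ≈ e_3/e_2 = 1.295e-1/2.396e-1 = 0.5405.
After j more steps, e_{3+j} ≈ 1.295e-1·ρ^j; need ρ^j ≤ 1e-6/1.295e-1 = 7.72201e-06.
j ≥ ln(7.72201e-06)/ln(0.5405) = -11.7714/-0.61526 = 19.132.
So 20 more iterations are needed.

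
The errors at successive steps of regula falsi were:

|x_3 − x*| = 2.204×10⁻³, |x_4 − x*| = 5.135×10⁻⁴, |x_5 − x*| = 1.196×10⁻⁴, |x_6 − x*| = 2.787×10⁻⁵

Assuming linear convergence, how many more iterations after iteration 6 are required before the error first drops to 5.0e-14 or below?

Rate ρ ≈ |x_6 − x*|/|x_5 − x*| = 2.787×10⁻⁵/1.196×10⁻⁴ = 0.2330.
After j more steps, |x_{6+j} − x*| ≈ 2.787×10⁻⁵·ρ^j; need ρ^j ≤ 5.0e-14/2.787×10⁻⁵ = 1.79404e-09.
j ≥ ln(1.79404e-09)/ln(0.2330) = -20.1388/-1.45672 = 13.825.
So 14 more iterations are needed.

14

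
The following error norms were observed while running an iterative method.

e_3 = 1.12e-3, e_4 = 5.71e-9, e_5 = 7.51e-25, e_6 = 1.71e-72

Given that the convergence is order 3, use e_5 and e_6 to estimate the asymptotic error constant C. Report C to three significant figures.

C ≈ e_6 / e_5^3
  = 1.71e-72 / (7.51e-25)^3
  = 1.71e-72 / 4.23565e-73 ≈ 4.0372

4.04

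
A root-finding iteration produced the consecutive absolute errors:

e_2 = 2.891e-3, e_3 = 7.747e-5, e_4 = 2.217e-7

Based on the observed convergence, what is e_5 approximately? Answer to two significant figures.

1.7e-11

First estimate the order: p ≈ ln(e_4/e_3) / ln(e_3/e_2) = ln(2.217e-7/7.747e-5)/ln(7.747e-5/2.891e-3) = ln(0.00286175)/ln(0.026797) ≈ 1.6180.
Then e_5 ≈ e_4·(e_4/e_3)^p = 2.217e-7·(0.00286175)^1.6180 = 2.217e-7·7.67061e-05 ≈ 1.701e-11.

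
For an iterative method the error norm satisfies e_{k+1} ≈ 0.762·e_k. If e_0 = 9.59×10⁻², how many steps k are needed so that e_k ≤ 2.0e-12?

After k steps, e_k ≈ 9.59×10⁻²·0.762^k.
Need 0.762^k ≤ 2.0e-12/9.59×10⁻² = 2.08551e-11.
k ≥ ln(2.08551e-11)/ln(0.762) = -24.5934/-0.27181 = 90.480.
Smallest integer k = 91.

91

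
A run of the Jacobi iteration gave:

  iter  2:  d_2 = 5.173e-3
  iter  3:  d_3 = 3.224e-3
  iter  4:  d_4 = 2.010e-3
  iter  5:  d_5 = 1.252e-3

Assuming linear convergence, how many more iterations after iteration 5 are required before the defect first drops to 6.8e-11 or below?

36

Rate ρ ≈ d_5/d_4 = 1.252e-3/2.010e-3 = 0.6229.
After j more steps, d_{5+j} ≈ 1.252e-3·ρ^j; need ρ^j ≤ 6.8e-11/1.252e-3 = 5.43131e-08.
j ≥ ln(5.43131e-08)/ln(0.6229) = -16.7285/-0.47337 = 35.339.
So 36 more iterations are needed.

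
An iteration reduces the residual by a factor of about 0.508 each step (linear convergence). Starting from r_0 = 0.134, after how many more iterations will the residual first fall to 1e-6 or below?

18

After k steps, r_k ≈ 0.134·0.508^k.
Need 0.508^k ≤ 1e-6/0.134 = 7.46269e-06.
k ≥ ln(7.46269e-06)/ln(0.508) = -11.8056/-0.67727 = 17.431.
Smallest integer k = 18.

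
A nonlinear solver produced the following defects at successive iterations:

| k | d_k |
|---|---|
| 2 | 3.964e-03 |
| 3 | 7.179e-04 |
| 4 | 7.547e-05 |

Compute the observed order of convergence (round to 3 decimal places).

1.318

p ≈ ln(d_4/d_3) / ln(d_3/d_2)
  = ln(7.547e-05/7.179e-04) / ln(7.179e-04/3.964e-03)
  = ln(0.105126) / ln(0.181105)
  = -2.252596 / -1.708678 ≈ 1.318327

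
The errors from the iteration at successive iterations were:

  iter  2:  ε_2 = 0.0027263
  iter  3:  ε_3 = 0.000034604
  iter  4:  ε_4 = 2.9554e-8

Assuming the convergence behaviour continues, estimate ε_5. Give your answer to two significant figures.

First estimate the order: p ≈ ln(ε_4/ε_3) / ln(ε_3/ε_2) = ln(2.9554e-8/0.000034604)/ln(0.000034604/0.0027263) = ln(0.000854063)/ln(0.0126927) ≈ 1.6180.
Then ε_5 ≈ ε_4·(ε_4/ε_3)^p = 2.9554e-8·(0.000854063)^1.6180 = 2.9554e-8·1.0843e-05 ≈ 3.205e-13.

3.2e-13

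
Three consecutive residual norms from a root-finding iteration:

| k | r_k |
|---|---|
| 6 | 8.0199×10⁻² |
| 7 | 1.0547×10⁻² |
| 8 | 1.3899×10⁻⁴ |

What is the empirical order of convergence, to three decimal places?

p ≈ ln(r_8/r_7) / ln(r_7/r_6)
  = ln(1.3899×10⁻⁴/1.0547×10⁻²) / ln(1.0547×10⁻²/8.0199×10⁻²)
  = ln(0.0131782) / ln(0.13151)
  = -4.329191 / -2.028672 ≈ 2.134002

2.134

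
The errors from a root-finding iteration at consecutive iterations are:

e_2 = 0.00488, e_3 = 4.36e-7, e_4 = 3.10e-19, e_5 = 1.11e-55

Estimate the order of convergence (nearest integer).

Consecutive ratios: e_5/e_4 = 1.11e-55/3.10e-19 = 3.58065e-37, e_4/e_3 = 3.10e-19/4.36e-7 = 7.11009e-13.
p ≈ ln(3.58065e-37)/ln(7.11009e-13) = -83.9201/-27.9721 ≈ 3.00.
So the convergence is cubic (order 3).

3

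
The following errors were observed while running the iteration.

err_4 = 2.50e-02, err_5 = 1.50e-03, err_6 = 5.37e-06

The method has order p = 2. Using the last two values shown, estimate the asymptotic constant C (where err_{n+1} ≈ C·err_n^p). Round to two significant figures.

2.4

C ≈ err_6 / err_5^2
  = 5.37e-06 / (1.50e-03)^2
  = 5.37e-06 / 2.25e-06 ≈ 2.3867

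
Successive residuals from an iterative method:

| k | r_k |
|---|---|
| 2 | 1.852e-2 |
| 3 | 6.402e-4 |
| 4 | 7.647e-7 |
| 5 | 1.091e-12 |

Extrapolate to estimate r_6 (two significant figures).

First estimate the order: p ≈ ln(r_5/r_4) / ln(r_4/r_3) = ln(1.091e-12/7.647e-7)/ln(7.647e-7/6.402e-4) = ln(1.4267e-06)/ln(0.00119447) ≈ 2.0000.
Then r_6 ≈ r_5·(r_5/r_4)^p = 1.091e-12·(1.4267e-06)^2.0000 = 1.091e-12·2.03547e-12 ≈ 2.221e-24.

2.2e-24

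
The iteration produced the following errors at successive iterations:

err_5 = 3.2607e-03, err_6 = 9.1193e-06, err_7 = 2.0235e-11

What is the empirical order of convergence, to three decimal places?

2.214

p ≈ ln(err_7/err_6) / ln(err_6/err_5)
  = ln(2.0235e-11/9.1193e-06) / ln(9.1193e-06/3.2607e-03)
  = ln(2.21892e-06) / ln(0.00279673)
  = -13.018490 / -5.879304 ≈ 2.214291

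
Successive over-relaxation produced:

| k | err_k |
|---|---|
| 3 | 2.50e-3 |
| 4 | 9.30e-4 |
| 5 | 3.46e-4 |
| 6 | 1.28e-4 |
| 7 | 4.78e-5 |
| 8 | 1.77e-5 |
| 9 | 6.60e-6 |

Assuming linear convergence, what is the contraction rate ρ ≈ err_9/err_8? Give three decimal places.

0.373

ρ ≈ err_9/err_8 = 6.60e-6/1.77e-5 = 0.37288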